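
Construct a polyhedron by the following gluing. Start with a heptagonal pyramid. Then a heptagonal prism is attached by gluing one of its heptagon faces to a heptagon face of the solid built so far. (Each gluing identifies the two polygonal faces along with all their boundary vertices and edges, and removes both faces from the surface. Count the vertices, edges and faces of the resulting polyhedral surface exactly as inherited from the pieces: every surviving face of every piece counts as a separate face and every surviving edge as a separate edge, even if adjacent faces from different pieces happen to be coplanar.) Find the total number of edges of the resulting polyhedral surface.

A heptagonal pyramid: V=8, E=14, F=8.
Attach a heptagonal prism (V=14, E=21, F=9) along a 7-gon: merge 7 vertices and 7 edges, delete both glued faces → V=15, E=28, F=15.
Check: V − E + F = 15 − 28 + 15 = 2.

28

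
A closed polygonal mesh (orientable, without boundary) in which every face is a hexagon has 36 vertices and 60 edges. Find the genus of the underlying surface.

Every face is a hexagon and each edge borders two faces, so 6F = 2·60, giving F = 20.
χ = V − E + F = 36 − 60 + 20 = -4.
For a closed orientable surface χ = 2 − 2g, so g = (2 − (-4))/2 = 3.

3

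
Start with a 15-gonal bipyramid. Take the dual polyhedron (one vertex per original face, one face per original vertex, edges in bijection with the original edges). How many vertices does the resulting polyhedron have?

30

The base solid has V = 17, E = 45, F = 30.
The dual swaps V and F and preserves E: V′ = F = 30, E′ = E = 45, F′ = V = 17.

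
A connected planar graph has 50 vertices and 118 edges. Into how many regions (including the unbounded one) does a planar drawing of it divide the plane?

70

Euler's formula for a connected plane graph: V − E + F = 2, so F = 2 − 50 + 118 = 70.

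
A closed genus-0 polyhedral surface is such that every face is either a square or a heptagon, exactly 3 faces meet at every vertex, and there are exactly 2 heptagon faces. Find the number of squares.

Let x be the number of squares; then F = 2 + x.
Edge–face incidences: 2E = 7·2 + 4·x = 14 + 4x.
Every vertex has degree 3, so 3V = 2E.
Euler: V − E + F = 2 ⇒ (2E)/3 − E + (2 + x) = 2.
Multiply by 6: 2·(2E) − 3·(2E) + 6·(2 + x) = 12, i.e. 12 + 6x − (14 + 4x) = 12.
Collecting terms: 2x − 2 = 12, so 2x = 14, so x = 7.
Then 2E = 14 + 4·7 = 42, so E = 21, V = 2E/3 = 14, F = 2 + 7 = 9.

7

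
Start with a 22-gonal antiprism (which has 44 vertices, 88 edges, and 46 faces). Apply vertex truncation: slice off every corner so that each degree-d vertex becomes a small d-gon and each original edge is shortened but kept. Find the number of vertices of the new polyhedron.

Truncation replaces each original edge-end by a new vertex, so V′ = 2E = 176.
Each original edge survives, and each old vertex of degree d contributes d new edges; summing degrees gives Σd = 2E, so E′ = E + 2E = 3E = 264.
Each original face survives and each original vertex becomes one new face: F′ = F + V = 90.

176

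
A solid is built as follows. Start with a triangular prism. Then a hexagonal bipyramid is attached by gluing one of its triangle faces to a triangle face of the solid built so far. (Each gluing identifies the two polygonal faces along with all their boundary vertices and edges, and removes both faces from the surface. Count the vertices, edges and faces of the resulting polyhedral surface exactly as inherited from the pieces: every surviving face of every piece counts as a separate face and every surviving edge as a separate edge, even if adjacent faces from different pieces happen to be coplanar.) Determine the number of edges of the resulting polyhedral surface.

24

A triangular prism: V=6, E=9, F=5.
Attach a hexagonal bipyramid (V=8, E=18, F=12) along a 3-gon: merge 3 vertices and 3 edges, delete both glued faces → V=11, E=24, F=15.
Check: V − E + F = 11 − 24 + 15 = 2.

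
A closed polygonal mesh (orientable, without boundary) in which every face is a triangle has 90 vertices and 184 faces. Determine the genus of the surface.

Every face is a triangle, so 2E = 3·184 = 552, giving E = 276.
χ = V − E + F = 90 − 276 + 184 = -2.
For a closed orientable surface χ = 2 − 2g, so g = (2 − (-2))/2 = 2.

2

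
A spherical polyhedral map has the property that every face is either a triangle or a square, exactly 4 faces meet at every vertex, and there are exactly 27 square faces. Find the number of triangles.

Let x be the number of triangles; then F = 27 + x.
Edge–face incidences: 2E = 4·27 + 3·x = 108 + 3x.
Every vertex has degree 4, so 4V = 2E.
Euler: V − E + F = 2 ⇒ (2E)/4 − E + (27 + x) = 2.
Multiply by 8: 2·(2E) − 4·(2E) + 8·(27 + x) = 16, i.e. 216 + 8x − 2·(108 + 3x) = 16.
Collecting terms: 2x = 16, so x = 8.
Then 2E = 108 + 3·8 = 132, so E = 66, V = 2E/4 = 33, F = 27 + 8 = 35.

8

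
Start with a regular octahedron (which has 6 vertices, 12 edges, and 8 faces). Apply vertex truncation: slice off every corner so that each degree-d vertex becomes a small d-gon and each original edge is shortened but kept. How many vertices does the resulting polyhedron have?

24

Truncation replaces each original edge-end by a new vertex, so V′ = 2E = 24.
Each original edge survives, and each old vertex of degree d contributes d new edges; summing degrees gives Σd = 2E, so E′ = E + 2E = 3E = 36.
Each original face survives and each original vertex becomes one new face: F′ = F + V = 14.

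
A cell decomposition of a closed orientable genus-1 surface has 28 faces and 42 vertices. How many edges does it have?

70

For a closed orientable surface of genus 1, χ = 2 − 2·1 = 0.
E = V + F − (0) = 42 + 28 − (0) = 70.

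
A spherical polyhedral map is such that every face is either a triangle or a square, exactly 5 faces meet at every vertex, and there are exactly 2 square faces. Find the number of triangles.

Let x be the number of triangles; then F = 2 + x.
Edge–face incidences: 2E = 4·2 + 3·x = 8 + 3x.
Every vertex has degree 5, so 5V = 2E.
Euler: V − E + F = 2 ⇒ (2E)/5 − E + (2 + x) = 2.
Multiply by 10: 2·(2E) − 5·(2E) + 10·(2 + x) = 20, i.e. 20 + 10x − 3·(8 + 3x) = 20.
Collecting terms: x − 4 = 20, so x = 24.
Then 2E = 8 + 3·24 = 80, so E = 40, V = 2E/5 = 16, F = 2 + 24 = 26.

24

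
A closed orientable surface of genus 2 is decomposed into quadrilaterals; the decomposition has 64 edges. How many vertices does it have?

χ = 2 − 2·2 = -2, and every face is a square so 4F = 2E.
F = 2E/4 = 32. Then V = -2 + E − F = -2 + 64 − 32 = 30.

30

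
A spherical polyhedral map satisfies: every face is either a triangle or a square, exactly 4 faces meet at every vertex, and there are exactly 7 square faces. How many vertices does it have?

Let x be the number of triangles; then F = 7 + x.
Edge–face incidences: 2E = 4·7 + 3·x = 28 + 3x.
Every vertex has degree 4, so 4V = 2E.
Euler: V − E + F = 2 ⇒ (2E)/4 − E + (7 + x) = 2.
Multiply by 8: 2·(2E) − 4·(2E) + 8·(7 + x) = 16, i.e. 56 + 8x − 2·(28 + 3x) = 16.
Collecting terms: 2x = 16, so x = 8.
Then 2E = 28 + 3·8 = 52, so E = 26, V = 2E/4 = 13, F = 7 + 8 = 15.

13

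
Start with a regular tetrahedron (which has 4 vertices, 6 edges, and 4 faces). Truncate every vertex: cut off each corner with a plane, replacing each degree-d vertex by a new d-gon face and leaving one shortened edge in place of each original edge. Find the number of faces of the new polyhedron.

Truncation replaces each original edge-end by a new vertex, so V′ = 2E = 12.
Each original edge survives, and each old vertex of degree d contributes d new edges; summing degrees gives Σd = 2E, so E′ = E + 2E = 3E = 18.
Each original face survives and each original vertex becomes one new face: F′ = F + V = 8.

8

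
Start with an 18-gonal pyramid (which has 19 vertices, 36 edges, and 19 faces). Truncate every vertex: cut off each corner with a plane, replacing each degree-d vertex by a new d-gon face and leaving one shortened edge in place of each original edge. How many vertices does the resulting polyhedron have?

72

Truncation replaces each original edge-end by a new vertex, so V′ = 2E = 72.
Each original edge survives, and each old vertex of degree d contributes d new edges; summing degrees gives Σd = 2E, so E′ = E + 2E = 3E = 108.
Each original face survives and each original vertex becomes one new face: F′ = F + V = 38.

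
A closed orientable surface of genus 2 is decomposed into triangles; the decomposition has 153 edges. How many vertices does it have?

49

χ = 2 − 2·2 = -2, and every face is a triangle so 3F = 2E.
F = 2E/3 = 102. Then V = -2 + E − F = -2 + 153 − 102 = 49.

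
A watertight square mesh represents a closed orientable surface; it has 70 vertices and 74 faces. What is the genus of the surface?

Every face is a square, so 2E = 4·74 = 296, giving E = 148.
χ = V − E + F = 70 − 148 + 74 = -4.
For a closed orientable surface χ = 2 − 2g, so g = (2 − (-4))/2 = 3.

3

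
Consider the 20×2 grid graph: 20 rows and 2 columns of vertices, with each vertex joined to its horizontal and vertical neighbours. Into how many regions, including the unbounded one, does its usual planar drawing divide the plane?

The grid has V = 20·2 = 40 vertices and E = 20·1 + 2·19 = 58 edges.
F = 2 − V + E = 2 − 40 + 58 = 20.

20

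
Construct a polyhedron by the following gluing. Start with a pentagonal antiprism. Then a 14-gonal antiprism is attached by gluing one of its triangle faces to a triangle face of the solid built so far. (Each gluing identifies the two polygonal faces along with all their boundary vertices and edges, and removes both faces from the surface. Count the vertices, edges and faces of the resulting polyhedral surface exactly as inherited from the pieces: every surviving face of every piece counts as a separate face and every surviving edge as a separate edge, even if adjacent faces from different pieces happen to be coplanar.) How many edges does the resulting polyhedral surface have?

A pentagonal antiprism: V=10, E=20, F=12.
Attach a 14-gonal antiprism (V=28, E=56, F=30) along a 3-gon: merge 3 vertices and 3 edges, delete both glued faces → V=35, E=73, F=40.
Check: V − E + F = 35 − 73 + 40 = 2.

73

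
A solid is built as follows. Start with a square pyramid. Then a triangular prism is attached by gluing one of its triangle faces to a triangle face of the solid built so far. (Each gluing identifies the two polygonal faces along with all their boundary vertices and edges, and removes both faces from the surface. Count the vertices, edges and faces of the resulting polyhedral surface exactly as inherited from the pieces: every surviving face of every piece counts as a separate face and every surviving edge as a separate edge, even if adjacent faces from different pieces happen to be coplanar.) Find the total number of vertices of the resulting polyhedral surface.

A square pyramid: V=5, E=8, F=5.
Attach a triangular prism (V=6, E=9, F=5) along a 3-gon: merge 3 vertices and 3 edges, delete both glued faces → V=8, E=14, F=8.
Check: V − E + F = 8 − 14 + 8 = 2.

8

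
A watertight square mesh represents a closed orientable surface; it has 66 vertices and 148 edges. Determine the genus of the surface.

Every face is a square and each edge borders two faces, so 4F = 2·148, giving F = 74.
χ = V − E + F = 66 − 148 + 74 = -8.
For a closed orientable surface χ = 2 − 2g, so g = (2 − (-8))/2 = 5.

5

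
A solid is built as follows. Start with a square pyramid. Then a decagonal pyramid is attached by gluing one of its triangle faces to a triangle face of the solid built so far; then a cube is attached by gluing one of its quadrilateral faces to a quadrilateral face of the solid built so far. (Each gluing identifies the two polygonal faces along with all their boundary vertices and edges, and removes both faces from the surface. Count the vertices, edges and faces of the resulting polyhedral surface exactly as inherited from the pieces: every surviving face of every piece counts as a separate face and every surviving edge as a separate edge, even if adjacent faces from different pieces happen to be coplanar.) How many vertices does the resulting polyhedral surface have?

A square pyramid: V=5, E=8, F=5.
Attach a decagonal pyramid (V=11, E=20, F=11) along a 3-gon: merge 3 vertices and 3 edges, delete both glued faces → V=13, E=25, F=14.
Attach a cube (V=8, E=12, F=6) along a 4-gon: merge 4 vertices and 4 edges, delete both glued faces → V=17, E=33, F=18.
Check: V − E + F = 17 − 33 + 18 = 2.

17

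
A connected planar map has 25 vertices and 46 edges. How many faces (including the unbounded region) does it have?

Euler's formula for a connected plane graph: V − E + F = 2, so F = 2 − 25 + 46 = 23.

23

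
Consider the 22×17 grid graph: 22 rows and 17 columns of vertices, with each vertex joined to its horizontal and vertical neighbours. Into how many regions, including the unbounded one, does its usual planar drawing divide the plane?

The grid has V = 22·17 = 374 vertices and E = 22·16 + 17·21 = 709 edges.
F = 2 − V + E = 2 − 374 + 709 = 337.

337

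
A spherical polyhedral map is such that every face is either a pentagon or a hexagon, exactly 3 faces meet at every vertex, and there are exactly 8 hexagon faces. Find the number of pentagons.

Let x be the number of pentagons; then F = 8 + x.
Edge–face incidences: 2E = 6·8 + 5·x = 48 + 5x.
Every vertex has degree 3, so 3V = 2E.
Euler: V − E + F = 2 ⇒ (2E)/3 − E + (8 + x) = 2.
Multiply by 6: 2·(2E) − 3·(2E) + 6·(8 + x) = 12, i.e. 48 + 6x − (48 + 5x) = 12.
Collecting terms: x = 12.
Then 2E = 48 + 5·12 = 108, so E = 54, V = 2E/3 = 36, F = 8 + 12 = 20.

12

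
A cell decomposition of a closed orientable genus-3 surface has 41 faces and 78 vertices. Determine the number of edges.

123

For a closed orientable surface of genus 3, χ = 2 − 2·3 = -4.
E = V + F − (-4) = 78 + 41 − (-4) = 123.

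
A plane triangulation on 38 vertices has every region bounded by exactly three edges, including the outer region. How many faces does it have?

In a plane triangulation 3F = 2E and V − E + F = 2, so F = 2V − 4 = 2·38 − 4 = 72.

72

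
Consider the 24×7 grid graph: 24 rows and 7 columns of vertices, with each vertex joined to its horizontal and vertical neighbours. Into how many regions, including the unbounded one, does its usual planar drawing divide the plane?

The grid has V = 24·7 = 168 vertices and E = 24·6 + 7·23 = 305 edges.
F = 2 − V + E = 2 − 168 + 305 = 139.

139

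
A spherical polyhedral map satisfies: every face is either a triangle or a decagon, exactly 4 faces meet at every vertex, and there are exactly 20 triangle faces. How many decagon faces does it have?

2

Let x be the number of decagons; then F = 20 + x.
Edge–face incidences: 2E = 3·20 + 10·x = 60 + 10x.
Every vertex has degree 4, so 4V = 2E.
Euler: V − E + F = 2 ⇒ (2E)/4 − E + (20 + x) = 2.
Multiply by 8: 2·(2E) − 4·(2E) + 8·(20 + x) = 16, i.e. 160 + 8x − 2·(60 + 10x) = 16.
Collecting terms: −12x + 40 = 16, so −12x = −24, so x = 2.
Then 2E = 60 + 10·2 = 80, so E = 40, V = 2E/4 = 20, F = 20 + 2 = 22.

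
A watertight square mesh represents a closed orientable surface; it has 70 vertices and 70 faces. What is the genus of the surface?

1

Every face is a square, so 2E = 4·70 = 280, giving E = 140.
χ = V − E + F = 70 − 140 + 70 = 0.
For a closed orientable surface χ = 2 − 2g, so g = (2 − (0))/2 = 1.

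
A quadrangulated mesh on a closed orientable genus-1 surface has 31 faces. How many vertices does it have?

31

χ = 2 − 2·1 = 0, and every face is a square so 4F = 2E.
E = 4·31/2 = 62. Then V = 0 + E − F = 0 + 62 − 31 = 31.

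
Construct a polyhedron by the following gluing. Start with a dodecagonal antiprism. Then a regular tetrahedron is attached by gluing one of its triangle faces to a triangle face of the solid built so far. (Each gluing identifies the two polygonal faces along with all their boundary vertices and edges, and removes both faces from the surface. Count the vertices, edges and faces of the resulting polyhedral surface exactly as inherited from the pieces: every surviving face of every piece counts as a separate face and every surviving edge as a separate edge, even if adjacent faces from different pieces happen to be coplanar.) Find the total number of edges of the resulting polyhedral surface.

51

A dodecagonal antiprism: V=24, E=48, F=26.
Attach a regular tetrahedron (V=4, E=6, F=4) along a 3-gon: merge 3 vertices and 3 edges, delete both glued faces → V=25, E=51, F=28.
Check: V − E + F = 25 − 51 + 28 = 2.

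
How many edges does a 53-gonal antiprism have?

An antiprism on an n-gon has two n-gon caps and 2n triangles: V = 2·53 = 106, E = 4·53 = 212, F = 2·53 + 2 = 108.

212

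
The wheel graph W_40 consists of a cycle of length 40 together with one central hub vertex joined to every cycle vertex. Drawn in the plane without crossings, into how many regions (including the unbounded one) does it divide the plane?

41

W_40 has V = 40 + 1 = 41 vertices and E = 2·40 = 80 edges.
By Euler's formula F = 2 − V + E = 2 − 41 + 80 = 41.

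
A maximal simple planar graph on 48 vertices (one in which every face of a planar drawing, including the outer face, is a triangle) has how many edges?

138

In a plane triangulation 3F = 2E and V − E + F = 2, so E = 3V − 6 = 3·48 − 6 = 138.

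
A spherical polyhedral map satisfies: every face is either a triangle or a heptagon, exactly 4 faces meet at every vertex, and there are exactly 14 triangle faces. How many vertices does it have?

Let x be the number of heptagons; then F = 14 + x.
Edge–face incidences: 2E = 3·14 + 7·x = 42 + 7x.
Every vertex has degree 4, so 4V = 2E.
Euler: V − E + F = 2 ⇒ (2E)/4 − E + (14 + x) = 2.
Multiply by 8: 2·(2E) − 4·(2E) + 8·(14 + x) = 16, i.e. 112 + 8x − 2·(42 + 7x) = 16.
Collecting terms: −6x + 28 = 16, so −6x = −12, so x = 2.
Then 2E = 42 + 7·2 = 56, so E = 28, V = 2E/4 = 14, F = 14 + 2 = 16.

14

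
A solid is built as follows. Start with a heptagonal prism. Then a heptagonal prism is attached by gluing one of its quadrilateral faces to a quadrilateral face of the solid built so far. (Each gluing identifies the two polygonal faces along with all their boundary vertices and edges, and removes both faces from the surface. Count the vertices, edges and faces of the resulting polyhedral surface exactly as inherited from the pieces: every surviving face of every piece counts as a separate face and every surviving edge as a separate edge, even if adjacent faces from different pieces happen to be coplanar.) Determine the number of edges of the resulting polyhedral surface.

A heptagonal prism: V=14, E=21, F=9.
Attach a heptagonal prism (V=14, E=21, F=9) along a 4-gon: merge 4 vertices and 4 edges, delete both glued faces → V=24, E=38, F=16.
Check: V − E + F = 24 − 38 + 16 = 2.

38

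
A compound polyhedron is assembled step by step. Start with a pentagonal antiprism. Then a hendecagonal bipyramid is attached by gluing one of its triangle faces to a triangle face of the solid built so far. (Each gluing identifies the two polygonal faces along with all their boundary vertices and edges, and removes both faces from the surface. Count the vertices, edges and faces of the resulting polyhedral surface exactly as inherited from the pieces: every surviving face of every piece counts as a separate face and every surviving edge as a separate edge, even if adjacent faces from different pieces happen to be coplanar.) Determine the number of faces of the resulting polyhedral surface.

32

A pentagonal antiprism: V=10, E=20, F=12.
Attach a hendecagonal bipyramid (V=13, E=33, F=22) along a 3-gon: merge 3 vertices and 3 edges, delete both glued faces → V=20, E=50, F=32.
Check: V − E + F = 20 − 50 + 32 = 2.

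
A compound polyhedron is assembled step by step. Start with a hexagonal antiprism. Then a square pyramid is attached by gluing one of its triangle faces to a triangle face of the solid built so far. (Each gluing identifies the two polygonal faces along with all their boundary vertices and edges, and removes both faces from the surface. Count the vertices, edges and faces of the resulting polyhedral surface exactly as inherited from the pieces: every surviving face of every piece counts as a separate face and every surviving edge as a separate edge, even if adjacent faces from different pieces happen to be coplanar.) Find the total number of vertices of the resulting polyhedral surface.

A hexagonal antiprism: V=12, E=24, F=14.
Attach a square pyramid (V=5, E=8, F=5) along a 3-gon: merge 3 vertices and 3 edges, delete both glued faces → V=14, E=29, F=17.
Check: V − E + F = 14 − 29 + 17 = 2.

14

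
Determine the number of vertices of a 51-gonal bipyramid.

53

A bipyramid over an n-gon has 2n triangular faces and n + 2 vertices: V = 51 + 2 = 53, E = 3·51 = 153, F = 2·51 = 102.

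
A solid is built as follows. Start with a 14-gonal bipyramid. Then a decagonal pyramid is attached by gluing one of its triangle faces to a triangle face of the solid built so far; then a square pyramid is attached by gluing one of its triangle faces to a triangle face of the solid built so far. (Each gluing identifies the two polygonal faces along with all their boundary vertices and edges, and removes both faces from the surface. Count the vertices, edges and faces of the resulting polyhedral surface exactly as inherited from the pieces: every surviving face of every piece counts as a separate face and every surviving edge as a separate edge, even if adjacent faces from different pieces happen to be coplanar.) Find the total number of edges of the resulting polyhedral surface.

64

A 14-gonal bipyramid: V=16, E=42, F=28.
Attach a decagonal pyramid (V=11, E=20, F=11) along a 3-gon: merge 3 vertices and 3 edges, delete both glued faces → V=24, E=59, F=37.
Attach a square pyramid (V=5, E=8, F=5) along a 3-gon: merge 3 vertices and 3 edges, delete both glued faces → V=26, E=64, F=40.
Check: V − E + F = 26 − 64 + 40 = 2.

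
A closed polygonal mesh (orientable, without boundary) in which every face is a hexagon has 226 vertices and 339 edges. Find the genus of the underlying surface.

Every face is a hexagon and each edge borders two faces, so 6F = 2·339, giving F = 113.
χ = V − E + F = 226 − 339 + 113 = 0.
For a closed orientable surface χ = 2 − 2g, so g = (2 − (0))/2 = 1.

1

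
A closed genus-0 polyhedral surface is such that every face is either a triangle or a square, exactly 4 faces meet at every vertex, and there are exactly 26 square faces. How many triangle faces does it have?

8

Let x be the number of triangles; then F = 26 + x.
Edge–face incidences: 2E = 4·26 + 3·x = 104 + 3x.
Every vertex has degree 4, so 4V = 2E.
Euler: V − E + F = 2 ⇒ (2E)/4 − E + (26 + x) = 2.
Multiply by 8: 2·(2E) − 4·(2E) + 8·(26 + x) = 16, i.e. 208 + 8x − 2·(104 + 3x) = 16.
Collecting terms: 2x = 16, so x = 8.
Then 2E = 104 + 3·8 = 128, so E = 64, V = 2E/4 = 32, F = 26 + 8 = 34.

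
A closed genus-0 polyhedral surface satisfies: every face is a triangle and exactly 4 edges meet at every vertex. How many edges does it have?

12

Each face has 3 edges and each edge borders two faces, so 2E = 3F.
Each vertex has degree 4, so 4V = 2E and hence V = 3F/4.
Euler: V − E + F = 2 ⇒ (3F/4) − (3F/2) + F = 2.
Multiply by 8: (6 − 12 + 8)F = 16, i.e. 2F = 16.
So F = 8, E = 3·8/2 = 12, V = 3·8/4 = 6.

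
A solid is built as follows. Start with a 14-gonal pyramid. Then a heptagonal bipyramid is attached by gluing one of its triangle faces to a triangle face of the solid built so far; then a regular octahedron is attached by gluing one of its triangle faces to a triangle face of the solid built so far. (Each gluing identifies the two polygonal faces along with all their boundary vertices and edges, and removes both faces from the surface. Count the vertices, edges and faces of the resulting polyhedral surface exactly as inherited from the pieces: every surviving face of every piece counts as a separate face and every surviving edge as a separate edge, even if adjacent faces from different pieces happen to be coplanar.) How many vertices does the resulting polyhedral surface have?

24

A 14-gonal pyramid: V=15, E=28, F=15.
Attach a heptagonal bipyramid (V=9, E=21, F=14) along a 3-gon: merge 3 vertices and 3 edges, delete both glued faces → V=21, E=46, F=27.
Attach a regular octahedron (V=6, E=12, F=8) along a 3-gon: merge 3 vertices and 3 edges, delete both glued faces → V=24, E=55, F=33.
Check: V − E + F = 24 − 55 + 33 = 2.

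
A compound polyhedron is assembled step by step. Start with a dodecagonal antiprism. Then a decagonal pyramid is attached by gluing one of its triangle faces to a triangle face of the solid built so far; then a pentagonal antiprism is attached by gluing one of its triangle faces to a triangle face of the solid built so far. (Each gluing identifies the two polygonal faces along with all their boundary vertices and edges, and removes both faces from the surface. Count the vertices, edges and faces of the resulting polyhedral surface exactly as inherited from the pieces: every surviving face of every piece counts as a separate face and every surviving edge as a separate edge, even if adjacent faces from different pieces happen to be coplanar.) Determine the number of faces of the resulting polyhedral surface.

A dodecagonal antiprism: V=24, E=48, F=26.
Attach a decagonal pyramid (V=11, E=20, F=11) along a 3-gon: merge 3 vertices and 3 edges, delete both glued faces → V=32, E=65, F=35.
Attach a pentagonal antiprism (V=10, E=20, F=12) along a 3-gon: merge 3 vertices and 3 edges, delete both glued faces → V=39, E=82, F=45.
Check: V − E + F = 39 − 82 + 45 = 2.

45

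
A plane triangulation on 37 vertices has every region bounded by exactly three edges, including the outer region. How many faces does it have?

70

In a plane triangulation 3F = 2E and V − E + F = 2, so F = 2V − 4 = 2·37 − 4 = 70.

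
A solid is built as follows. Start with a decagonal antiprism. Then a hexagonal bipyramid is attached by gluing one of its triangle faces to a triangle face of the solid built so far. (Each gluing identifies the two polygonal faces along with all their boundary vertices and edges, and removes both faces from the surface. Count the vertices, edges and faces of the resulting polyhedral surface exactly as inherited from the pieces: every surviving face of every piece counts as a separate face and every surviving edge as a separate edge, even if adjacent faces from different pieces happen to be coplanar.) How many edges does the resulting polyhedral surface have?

55

A decagonal antiprism: V=20, E=40, F=22.
Attach a hexagonal bipyramid (V=8, E=18, F=12) along a 3-gon: merge 3 vertices and 3 edges, delete both glued faces → V=25, E=55, F=32.
Check: V − E + F = 25 − 55 + 32 = 2.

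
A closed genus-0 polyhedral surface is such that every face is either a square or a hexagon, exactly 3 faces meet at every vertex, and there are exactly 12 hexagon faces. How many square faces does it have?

Let x be the number of squares; then F = 12 + x.
Edge–face incidences: 2E = 6·12 + 4·x = 72 + 4x.
Every vertex has degree 3, so 3V = 2E.
Euler: V − E + F = 2 ⇒ (2E)/3 − E + (12 + x) = 2.
Multiply by 6: 2·(2E) − 3·(2E) + 6·(12 + x) = 12, i.e. 72 + 6x − (72 + 4x) = 12.
Collecting terms: 2x = 12, so x = 6.
Then 2E = 72 + 4·6 = 96, so E = 48, V = 2E/3 = 32, F = 12 + 6 = 18.

6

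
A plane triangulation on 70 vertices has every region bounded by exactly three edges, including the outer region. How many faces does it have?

136

In a plane triangulation 3F = 2E and V − E + F = 2, so F = 2V − 4 = 2·70 − 4 = 136.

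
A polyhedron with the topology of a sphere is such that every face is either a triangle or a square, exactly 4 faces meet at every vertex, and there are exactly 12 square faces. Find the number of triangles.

Let x be the number of triangles; then F = 12 + x.
Edge–face incidences: 2E = 4·12 + 3·x = 48 + 3x.
Every vertex has degree 4, so 4V = 2E.
Euler: V − E + F = 2 ⇒ (2E)/4 − E + (12 + x) = 2.
Multiply by 8: 2·(2E) − 4·(2E) + 8·(12 + x) = 16, i.e. 96 + 8x − 2·(48 + 3x) = 16.
Collecting terms: 2x = 16, so x = 8.
Then 2E = 48 + 3·8 = 72, so E = 36, V = 2E/4 = 18, F = 12 + 8 = 20.

8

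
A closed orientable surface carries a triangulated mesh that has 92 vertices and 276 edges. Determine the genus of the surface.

1

Every face is a triangle and each edge borders two faces, so 3F = 2·276, giving F = 184.
χ = V − E + F = 92 − 276 + 184 = 0.
For a closed orientable surface χ = 2 − 2g, so g = (2 − (0))/2 = 1.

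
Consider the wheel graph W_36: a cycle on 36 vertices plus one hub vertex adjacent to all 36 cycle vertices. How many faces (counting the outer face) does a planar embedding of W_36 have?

W_36 has V = 36 + 1 = 37 vertices and E = 2·36 = 72 edges.
By Euler's formula F = 2 − V + E = 2 − 37 + 72 = 37.

37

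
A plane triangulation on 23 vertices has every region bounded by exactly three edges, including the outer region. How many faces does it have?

In a plane triangulation 3F = 2E and V − E + F = 2, so F = 2V − 4 = 2·23 − 4 = 42.

42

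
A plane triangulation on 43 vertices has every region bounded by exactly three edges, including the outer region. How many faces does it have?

In a plane triangulation 3F = 2E and V − E + F = 2, so F = 2V − 4 = 2·43 − 4 = 82.

82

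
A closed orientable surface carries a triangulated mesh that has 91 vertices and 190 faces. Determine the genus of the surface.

Every face is a triangle, so 2E = 3·190 = 570, giving E = 285.
χ = V − E + F = 91 − 285 + 190 = -4.
For a closed orientable surface χ = 2 − 2g, so g = (2 − (-4))/2 = 3.

3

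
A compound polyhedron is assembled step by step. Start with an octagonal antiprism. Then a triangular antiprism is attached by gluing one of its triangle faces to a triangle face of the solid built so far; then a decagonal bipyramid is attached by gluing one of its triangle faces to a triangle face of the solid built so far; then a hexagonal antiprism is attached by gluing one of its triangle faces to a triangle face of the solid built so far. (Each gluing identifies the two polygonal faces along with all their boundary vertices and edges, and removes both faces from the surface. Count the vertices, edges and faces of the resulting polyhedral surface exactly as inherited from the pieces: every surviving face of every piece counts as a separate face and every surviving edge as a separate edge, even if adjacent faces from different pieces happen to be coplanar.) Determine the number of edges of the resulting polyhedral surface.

An octagonal antiprism: V=16, E=32, F=18.
Attach a triangular antiprism (V=6, E=12, F=8) along a 3-gon: merge 3 vertices and 3 edges, delete both glued faces → V=19, E=41, F=24.
Attach a decagonal bipyramid (V=12, E=30, F=20) along a 3-gon: merge 3 vertices and 3 edges, delete both glued faces → V=28, E=68, F=42.
Attach a hexagonal antiprism (V=12, E=24, F=14) along a 3-gon: merge 3 vertices and 3 edges, delete both glued faces → V=37, E=89, F=54.
Check: V − E + F = 37 − 89 + 54 = 2.

89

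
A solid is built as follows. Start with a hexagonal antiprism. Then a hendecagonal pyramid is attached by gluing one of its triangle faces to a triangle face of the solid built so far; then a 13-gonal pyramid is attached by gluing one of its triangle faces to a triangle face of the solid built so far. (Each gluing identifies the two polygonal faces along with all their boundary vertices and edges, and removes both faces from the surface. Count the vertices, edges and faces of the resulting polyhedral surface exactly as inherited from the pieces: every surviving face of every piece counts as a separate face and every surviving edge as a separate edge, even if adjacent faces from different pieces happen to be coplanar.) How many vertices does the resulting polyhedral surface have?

A hexagonal antiprism: V=12, E=24, F=14.
Attach a hendecagonal pyramid (V=12, E=22, F=12) along a 3-gon: merge 3 vertices and 3 edges, delete both glued faces → V=21, E=43, F=24.
Attach a 13-gonal pyramid (V=14, E=26, F=14) along a 3-gon: merge 3 vertices and 3 edges, delete both glued faces → V=32, E=66, F=36.
Check: V − E + F = 32 − 66 + 36 = 2.

32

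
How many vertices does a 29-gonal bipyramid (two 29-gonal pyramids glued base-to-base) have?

31

A bipyramid over an n-gon has 2n triangular faces and n + 2 vertices: V = 29 + 2 = 31, E = 3·29 = 87, F = 2·29 = 58.
Check: V − E + F = 31 − 87 + 58 = 2.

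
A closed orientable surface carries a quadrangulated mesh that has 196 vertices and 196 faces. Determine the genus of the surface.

Every face is a square, so 2E = 4·196 = 784, giving E = 392.
χ = V − E + F = 196 − 392 + 196 = 0.
For a closed orientable surface χ = 2 − 2g, so g = (2 − (0))/2 = 1.

1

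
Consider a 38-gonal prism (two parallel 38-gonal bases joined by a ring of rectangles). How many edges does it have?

A prism on an n-gon has two n-gon bases and n rectangular sides: V = 2·38 = 76, E = 3·38 = 114, F = 38 + 2 = 40.

114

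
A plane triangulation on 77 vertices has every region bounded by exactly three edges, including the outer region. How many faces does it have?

In a plane triangulation 3F = 2E and V − E + F = 2, so F = 2V − 4 = 2·77 − 4 = 150.

150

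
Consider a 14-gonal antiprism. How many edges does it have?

An antiprism on an n-gon has two n-gon caps and 2n triangles: V = 2·14 = 28, E = 4·14 = 56, F = 2·14 + 2 = 30.

56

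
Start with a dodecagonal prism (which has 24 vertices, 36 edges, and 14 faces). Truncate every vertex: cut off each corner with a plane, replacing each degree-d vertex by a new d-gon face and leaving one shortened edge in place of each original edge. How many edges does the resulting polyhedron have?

Truncation replaces each original edge-end by a new vertex, so V′ = 2E = 72.
Each original edge survives, and each old vertex of degree d contributes d new edges; summing degrees gives Σd = 2E, so E′ = E + 2E = 3E = 108.
Each original face survives and each original vertex becomes one new face: F′ = F + V = 38.

108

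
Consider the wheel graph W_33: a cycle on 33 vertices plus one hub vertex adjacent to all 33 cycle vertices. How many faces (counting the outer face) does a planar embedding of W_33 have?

34

W_33 has V = 33 + 1 = 34 vertices and E = 2·33 = 66 edges.
By Euler's formula F = 2 − V + E = 2 − 34 + 66 = 34.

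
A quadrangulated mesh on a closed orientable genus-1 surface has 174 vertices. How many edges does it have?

348

χ = 2 − 2·1 = 0, and every face is a square so 4F = 2E.
V − E + F = 0 with E = 4F/2 gives 174 − (4/2 − 1)·F = 0, so F = 174 and E = 348.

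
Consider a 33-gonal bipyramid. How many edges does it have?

99

A bipyramid over an n-gon has 2n triangular faces and n + 2 vertices: V = 33 + 2 = 35, E = 3·33 = 99, F = 2·33 = 66.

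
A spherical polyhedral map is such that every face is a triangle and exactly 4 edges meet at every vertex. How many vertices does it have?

6

Each face has 3 edges and each edge borders two faces, so 2E = 3F.
Each vertex has degree 4, so 4V = 2E and hence V = 3F/4.
Euler: V − E + F = 2 ⇒ (3F/4) − (3F/2) + F = 2.
Multiply by 8: (6 − 12 + 8)F = 16, i.e. 2F = 16.
So F = 8, E = 3·8/2 = 12, V = 3·8/4 = 6.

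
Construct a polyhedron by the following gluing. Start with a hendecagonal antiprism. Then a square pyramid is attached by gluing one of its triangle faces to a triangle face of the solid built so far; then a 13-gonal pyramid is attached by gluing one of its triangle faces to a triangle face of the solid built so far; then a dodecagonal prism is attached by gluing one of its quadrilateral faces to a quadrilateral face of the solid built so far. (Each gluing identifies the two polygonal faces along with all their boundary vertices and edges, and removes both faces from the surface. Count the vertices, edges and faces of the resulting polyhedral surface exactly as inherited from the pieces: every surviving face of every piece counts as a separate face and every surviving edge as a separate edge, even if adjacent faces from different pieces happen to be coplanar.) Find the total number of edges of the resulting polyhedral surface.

A hendecagonal antiprism: V=22, E=44, F=24.
Attach a square pyramid (V=5, E=8, F=5) along a 3-gon: merge 3 vertices and 3 edges, delete both glued faces → V=24, E=49, F=27.
Attach a 13-gonal pyramid (V=14, E=26, F=14) along a 3-gon: merge 3 vertices and 3 edges, delete both glued faces → V=35, E=72, F=39.
Attach a dodecagonal prism (V=24, E=36, F=14) along a 4-gon: merge 4 vertices and 4 edges, delete both glued faces → V=55, E=104, F=51.
Check: V − E + F = 55 − 104 + 51 = 2.

104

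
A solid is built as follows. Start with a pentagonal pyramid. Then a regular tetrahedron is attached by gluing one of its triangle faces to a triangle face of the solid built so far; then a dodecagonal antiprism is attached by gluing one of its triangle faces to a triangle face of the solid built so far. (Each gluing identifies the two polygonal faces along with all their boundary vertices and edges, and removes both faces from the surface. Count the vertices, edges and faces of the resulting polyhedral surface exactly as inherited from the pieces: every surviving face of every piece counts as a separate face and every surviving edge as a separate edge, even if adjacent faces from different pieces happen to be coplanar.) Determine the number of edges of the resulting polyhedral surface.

A pentagonal pyramid: V=6, E=10, F=6.
Attach a regular tetrahedron (V=4, E=6, F=4) along a 3-gon: merge 3 vertices and 3 edges, delete both glued faces → V=7, E=13, F=8.
Attach a dodecagonal antiprism (V=24, E=48, F=26) along a 3-gon: merge 3 vertices and 3 edges, delete both glued faces → V=28, E=58, F=32.
Check: V − E + F = 28 − 58 + 32 = 2.

58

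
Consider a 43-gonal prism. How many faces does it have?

A prism on an n-gon has two n-gon bases and n rectangular sides: V = 2·43 = 86, E = 3·43 = 129, F = 43 + 2 = 45.

45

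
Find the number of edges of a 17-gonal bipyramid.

A bipyramid over an n-gon has 2n triangular faces and n + 2 vertices: V = 17 + 2 = 19, E = 3·17 = 51, F = 2·17 = 34.

51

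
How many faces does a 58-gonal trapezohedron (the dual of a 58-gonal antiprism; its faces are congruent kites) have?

The n-trapezohedron (dual of the n-antiprism) has V = 2·58 + 2 = 118, E = 4·58 = 232, F = 2·58 = 116.

116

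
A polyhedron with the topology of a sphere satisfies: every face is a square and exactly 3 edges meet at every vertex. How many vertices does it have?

Each face has 4 edges and each edge borders two faces, so 2E = 4F.
Each vertex has degree 3, so 3V = 2E and hence V = 4F/3.
Euler: V − E + F = 2 ⇒ (4F/3) − (4F/2) + F = 2.
Multiply by 6: (8 − 12 + 6)F = 12, i.e. 2F = 12.
So F = 6, E = 4·6/2 = 12, V = 4·6/3 = 8.

8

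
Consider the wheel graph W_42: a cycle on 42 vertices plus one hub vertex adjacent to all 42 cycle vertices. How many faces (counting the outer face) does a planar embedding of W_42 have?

W_42 has V = 42 + 1 = 43 vertices and E = 2·42 = 84 edges.
By Euler's formula F = 2 − V + E = 2 − 43 + 84 = 43.

43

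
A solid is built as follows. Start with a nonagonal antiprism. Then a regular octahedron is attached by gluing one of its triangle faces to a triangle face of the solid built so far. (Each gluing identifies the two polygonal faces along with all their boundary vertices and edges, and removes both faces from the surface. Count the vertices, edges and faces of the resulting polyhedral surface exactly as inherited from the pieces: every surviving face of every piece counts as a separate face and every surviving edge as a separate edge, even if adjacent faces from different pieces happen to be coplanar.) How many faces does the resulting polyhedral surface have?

A nonagonal antiprism: V=18, E=36, F=20.
Attach a regular octahedron (V=6, E=12, F=8) along a 3-gon: merge 3 vertices and 3 edges, delete both glued faces → V=21, E=45, F=26.
Check: V − E + F = 21 − 45 + 26 = 2.

26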